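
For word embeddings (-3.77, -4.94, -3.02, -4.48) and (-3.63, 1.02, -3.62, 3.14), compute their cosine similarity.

With u = (-3.77, -4.94, -3.02, -4.48), v = (-3.63, 1.02, -3.62, 3.14):
u·v = (-3.77)·(-3.63) + (-4.94)·1.02 + (-3.02)·(-3.62) + (-4.48)·3.14 = 13.6851 + (-5.0388) + 10.9324 + (-14.0672) = 5.5115.
|u| = √((-3.77)² + (-4.94)² + (-3.02)² + (-4.48)²) = √(14.2129 + 24.4036 + 9.1204 + 20.0704) = √67.8073, |v| = √((-3.63)² + 1.02² + (-3.62)² + 3.14²) = √(13.1769 + 1.0404 + 13.1044 + 9.8596) = √37.1813.
cos θ = (u·v)/(|u||v|) = 5.5115/(√67.8073·√37.1813) ≈ 0.1098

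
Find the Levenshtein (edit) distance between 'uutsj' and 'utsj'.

Let D[i][j] be the edit distance between the first i characters of 'uutsj' and the first j characters of 'utsj', with D[i][0] = i, D[0][j] = j, and D[i][j] = D[i-1][j-1] if the characters match, else 1 + min(D[i-1][j], D[i][j-1], D[i-1][j-1]). Filling the table (rows: prefixes of 'uutsj', columns: prefixes of 'utsj'):
     ε  u  t  s  j
  ε  0  1  2  3  4
  u  1  0  1  2  3
  u  2  1  1  2  3
  t  3  2  1  2  3
  s  4  3  2  1  2
  j  5  4  3  2  1
The bottom-right entry gives D[5][4] = 1, so no sequence of fewer than 1 edit works. Backtracking through the table gives one optimal edit sequence (1 edit):
  uutsj → utsj (del u @1)
Edit distance = 1.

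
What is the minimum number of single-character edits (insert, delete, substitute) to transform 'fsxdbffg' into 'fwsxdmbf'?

Let D[i][j] be the edit distance between the first i characters of 'fsxdbffg' and the first j characters of 'fwsxdmbf', with D[i][0] = i, D[0][j] = j, and D[i][j] = D[i-1][j-1] if the characters match, else 1 + min(D[i-1][j], D[i][j-1], D[i-1][j-1]). Filling the table (rows: prefixes of 'fsxdbffg', columns: prefixes of 'fwsxdmbf'):
     ε  f  w  s  x  d  m  b  f
  ε  0  1  2  3  4  5  6  7  8
  f  1  0  1  2  3  4  5  6  7
  s  2  1  1  1  2  3  4  5  6
  x  3  2  2  2  1  2  3  4  5
  d  4  3  3  3  2  1  2  3  4
  b  5  4  4  4  3  2  2  2  3
  f  6  5  5  5  4  3  3  3  2
  f  7  6  6  6  5  4  4  4  3
  g  8  7  7  7  6  5  5  5  4
The bottom-right entry gives D[8][8] = 4, so no sequence of fewer than 4 edits works. Backtracking through the table gives one optimal edit sequence (4 edits):
  fsxdbffg → fwsxdbffg (ins w @2)
  fwsxdbffg → fwsxdmffg (sub b→m @6)
  fwsxdmffg → fwsxdmbfg (sub f→b @7)
  fwsxdmbfg → fwsxdmbf (del g @9)
Edit distance = 4.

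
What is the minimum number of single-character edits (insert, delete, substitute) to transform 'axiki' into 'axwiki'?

Let D[i][j] be the edit distance between the first i characters of 'axiki' and the first j characters of 'axwiki', with D[i][0] = i, D[0][j] = j, and D[i][j] = D[i-1][j-1] if the characters match, else 1 + min(D[i-1][j], D[i][j-1], D[i-1][j-1]). Filling the table (rows: prefixes of 'axiki', columns: prefixes of 'axwiki'):
     ε  a  x  w  i  k  i
  ε  0  1  2  3  4  5  6
  a  1  0  1  2  3  4  5
  x  2  1  0  1  2  3  4
  i  3  2  1  1  1  2  3
  k  4  3  2  2  2  1  2
  i  5  4  3  3  2  2  1
The bottom-right entry gives D[5][6] = 1, so no sequence of fewer than 1 edit works. Backtracking through the table gives one optimal edit sequence (1 edit):
  axiki → axwiki (ins w @3)
Edit distance = 1.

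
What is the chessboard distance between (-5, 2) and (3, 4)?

max(|x_i - y_i|) = max(|-5 - 3|, |2 - 4|) = max(8, 2) = 8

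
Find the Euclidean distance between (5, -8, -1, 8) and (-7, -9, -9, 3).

√(Σ(x_i - y_i)²) = √((5 - (-7))² + (-8 - (-9))² + (-1 - (-9))² + (8 - 3)²)
= √(12² + 1² + 8² + 5²) = √(144 + 1 + 64 + 25) = √234 ≈ 15.2971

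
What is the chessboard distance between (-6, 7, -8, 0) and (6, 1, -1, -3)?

max(|x_i - y_i|) = max(|-6 - 6|, |7 - 1|, |-8 - (-1)|, |0 - (-3)|) = max(12, 6, 7, 3) = 12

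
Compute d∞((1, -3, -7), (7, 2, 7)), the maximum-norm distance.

max(|x_i - y_i|) = max(|1 - 7|, |-3 - 2|, |-7 - 7|) = max(6, 5, 14) = 14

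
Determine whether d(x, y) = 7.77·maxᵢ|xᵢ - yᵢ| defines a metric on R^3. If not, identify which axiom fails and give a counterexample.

Yes. The L∞ (Chebyshev) norm induces a metric on R^3, and multiplying a metric by a positive constant 7.77 > 0 preserves all four axioms: non-negativity (7.77·||x-y|| ≥ 0), identity (7.77·||x-y|| = 0 ⟺ ||x-y|| = 0 ⟺ x = y), symmetry (||x-y|| = ||y-x||), and the triangle inequality (7.77·||x-z|| ≤ 7.77·||x-y|| + 7.77·||y-z||). So d is a metric.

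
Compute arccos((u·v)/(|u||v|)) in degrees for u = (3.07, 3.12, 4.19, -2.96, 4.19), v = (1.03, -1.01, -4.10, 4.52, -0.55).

With u = (3.07, 3.12, 4.19, -2.96, 4.19), v = (1.03, -1.01, -4.10, 4.52, -0.55):
u·v = 3.07·1.03 + 3.12·(-1.01) + 4.19·(-4.1) + (-2.96)·4.52 + 4.19·(-0.55) = 3.1621 + (-3.1512) + (-17.179) + (-13.3792) + (-2.3045) = -32.8518.
|u| = √(3.07² + 3.12² + 4.19² + (-2.96)² + 4.19²) = √(9.4249 + 9.7344 + 17.5561 + 8.7616 + 17.5561) = √63.0331, |v| = √(1.03² + (-1.01)² + (-4.1)² + 4.52² + (-0.55)²) = √(1.0609 + 1.0201 + 16.81 + 20.4304 + 0.3025) = √39.6239.
cos θ = (u·v)/(|u||v|) = -32.8518/(√63.0331·√39.6239) ≈ -0.657349
θ = arccos(-0.657349) ≈ 131.1°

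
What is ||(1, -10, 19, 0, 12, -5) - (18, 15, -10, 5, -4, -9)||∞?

max(|x_i - y_i|) = max(|1 - 18|, |-10 - 15|, |19 - (-10)|, |0 - 5|, |12 - (-4)|, |-5 - (-9)|) = max(17, 25, 29, 5, 16, 4) = 29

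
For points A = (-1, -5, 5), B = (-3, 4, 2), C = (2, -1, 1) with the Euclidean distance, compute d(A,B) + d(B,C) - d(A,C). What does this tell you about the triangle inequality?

d(A,B) = √(2² + 9² + 3²) = √94 ≈ 9.6954, d(B,C) = √(5² + 5² + 1²) = √51 ≈ 7.1414, d(A,C) = √(3² + 4² + 4²) = √41 ≈ 6.4031.
d(A,B) + d(B,C) - d(A,C) = 9.6954 + 7.1414 - 6.4031 = 16.8368 - 6.4031 = 10.4337 (to 4 decimal places). This is ≥ 0, so the triangle inequality holds for these points.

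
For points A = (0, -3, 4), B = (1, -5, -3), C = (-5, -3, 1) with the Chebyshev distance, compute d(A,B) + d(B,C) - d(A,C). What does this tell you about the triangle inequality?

d(A,B) = max(1, 2, 7) = 7, d(B,C) = max(6, 2, 4) = 6, d(A,C) = max(5, 0, 3) = 5.
d(A,B) + d(B,C) - d(A,C) = 7 + 6 - 5 = 13 - 5 = 8. This is ≥ 0, so the triangle inequality holds for these points.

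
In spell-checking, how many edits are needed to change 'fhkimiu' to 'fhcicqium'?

Let D[i][j] be the edit distance between the first i characters of 'fhkimiu' and the first j characters of 'fhcicqium', with D[i][0] = i, D[0][j] = j, and D[i][j] = D[i-1][j-1] if the characters match, else 1 + min(D[i-1][j], D[i][j-1], D[i-1][j-1]). Filling the table (rows: prefixes of 'fhkimiu', columns: prefixes of 'fhcicqium'):
     ε  f  h  c  i  c  q  i  u  m
  ε  0  1  2  3  4  5  6  7  8  9
  f  1  0  1  2  3  4  5  6  7  8
  h  2  1  0  1  2  3  4  5  6  7
  k  3  2  1  1  2  3  4  5  6  7
  i  4  3  2  2  1  2  3  4  5  6
  m  5  4  3  3  2  2  3  4  5  5
  i  6  5  4  4  3  3  3  3  4  5
  u  7  6  5  5  4  4  4  4  3  4
The bottom-right entry gives D[7][9] = 4, so no sequence of fewer than 4 edits works. Backtracking through the table gives one optimal edit sequence (4 edits):
  fhkimiu → fhcimiu (sub k→c @3)
  fhcimiu → fhcicmiu (ins c @5)
  fhcicmiu → fhcicqiu (sub m→q @6)
  fhcicqiu → fhcicqium (ins m @9)
Edit distance = 4.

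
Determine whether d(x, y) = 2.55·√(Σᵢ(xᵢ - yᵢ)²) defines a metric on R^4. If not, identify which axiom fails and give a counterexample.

Yes. The L2 (Euclidean) norm induces a metric on R^4, and multiplying a metric by a positive constant 2.55 > 0 preserves all four axioms: non-negativity (2.55·||x-y|| ≥ 0), identity (2.55·||x-y|| = 0 ⟺ ||x-y|| = 0 ⟺ x = y), symmetry (||x-y|| = ||y-x||), and the triangle inequality (2.55·||x-z|| ≤ 2.55·||x-y|| + 2.55·||y-z||). So d is a metric.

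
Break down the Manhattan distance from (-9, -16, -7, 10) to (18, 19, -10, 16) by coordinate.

Σ|x_i - y_i| = |-9 - 18| + |-16 - 19| + |-7 - (-10)| + |10 - 16| = 27 + 35 + 3 + 6 = 71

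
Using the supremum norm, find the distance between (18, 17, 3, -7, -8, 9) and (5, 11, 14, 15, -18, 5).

max(|x_i - y_i|) = max(|18 - 5|, |17 - 11|, |3 - 14|, |-7 - 15|, |-8 - (-18)|, |9 - 5|) = max(13, 6, 11, 22, 10, 4) = 22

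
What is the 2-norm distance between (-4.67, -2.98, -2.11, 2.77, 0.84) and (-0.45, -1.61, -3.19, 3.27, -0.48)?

(Σ|x_i - y_i|^2)^(1/2) = (|-4.67 - (-0.45)|^2 + |-2.98 - (-1.61)|^2 + |-2.11 - (-3.19)|^2 + |2.77 - 3.27|^2 + |0.84 - (-0.48)|^2)^(1/2)
= (4.22^2 + 1.37^2 + 1.08^2 + 0.5^2 + 1.32^2)^(1/2) = (17.8084 + 1.8769 + 1.1664 + 0.25 + 1.7424)^(1/2) = (22.8441)^(1/2) ≈ 4.7796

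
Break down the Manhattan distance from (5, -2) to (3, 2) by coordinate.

Σ|x_i - y_i| = |5 - 3| + |-2 - 2| = 2 + 4 = 6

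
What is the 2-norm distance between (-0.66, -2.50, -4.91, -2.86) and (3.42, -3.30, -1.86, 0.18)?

(Σ|x_i - y_i|^2)^(1/2) = (|-0.66 - 3.42|^2 + |-2.5 - (-3.3)|^2 + |-4.91 - (-1.86)|^2 + |-2.86 - 0.18|^2)^(1/2)
= (4.08^2 + 0.8^2 + 3.05^2 + 3.04^2)^(1/2) = (16.6464 + 0.64 + 9.3025 + 9.2416)^(1/2) = (35.8305)^(1/2) ≈ 5.9859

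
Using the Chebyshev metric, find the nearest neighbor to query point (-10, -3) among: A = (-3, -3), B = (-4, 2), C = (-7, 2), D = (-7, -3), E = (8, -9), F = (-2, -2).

Distances: d(A) = 7, d(B) = 6, d(C) = 5, d(D) = 3, d(E) = 18, d(F) = 8. Nearest: D = (-7, -3) with distance 3.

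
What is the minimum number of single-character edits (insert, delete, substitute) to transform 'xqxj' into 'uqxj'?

Let D[i][j] be the edit distance between the first i characters of 'xqxj' and the first j characters of 'uqxj', with D[i][0] = i, D[0][j] = j, and D[i][j] = D[i-1][j-1] if the characters match, else 1 + min(D[i-1][j], D[i][j-1], D[i-1][j-1]). Filling the table (rows: prefixes of 'xqxj', columns: prefixes of 'uqxj'):
     ε  u  q  x  j
  ε  0  1  2  3  4
  x  1  1  2  2  3
  q  2  2  1  2  3
  x  3  3  2  1  2
  j  4  4  3  2  1
The bottom-right entry gives D[4][4] = 1, so no sequence of fewer than 1 edit works. Backtracking through the table gives one optimal edit sequence (1 edit):
  xqxj → uqxj (sub x→u @1)
Edit distance = 1.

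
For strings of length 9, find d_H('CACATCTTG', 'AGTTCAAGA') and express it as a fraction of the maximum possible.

Differing positions: 1, 2, 3, 4, 5, 6, 7, 8, 9. Hamming distance = 9. The maximum possible Hamming distance for length-9 strings is 9, so d_H/9 = 9/9 = 1.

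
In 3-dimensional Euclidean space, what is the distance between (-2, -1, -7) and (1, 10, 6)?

√(Σ(x_i - y_i)²) = √((-2 - 1)² + (-1 - 10)² + (-7 - 6)²)
= √((-3)² + (-11)² + (-13)²) = √(9 + 121 + 169) = √299 ≈ 17.2916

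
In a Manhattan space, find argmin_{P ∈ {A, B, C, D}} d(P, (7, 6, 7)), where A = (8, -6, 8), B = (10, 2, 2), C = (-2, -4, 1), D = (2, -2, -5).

Distances: d(A) = 14, d(B) = 12, d(C) = 25, d(D) = 25. Nearest: B = (10, 2, 2) with distance 12.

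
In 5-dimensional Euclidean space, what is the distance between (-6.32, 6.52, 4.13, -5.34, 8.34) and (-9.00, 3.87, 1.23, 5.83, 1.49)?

√(Σ(x_i - y_i)²) = √((-6.32 - (-9))² + (6.52 - 3.87)² + (4.13 - 1.23)² + (-5.34 - 5.83)² + (8.34 - 1.49)²)
= √(2.68² + 2.65² + 2.9² + (-11.17)² + 6.85²) = √(7.1824 + 7.0225 + 8.41 + 124.7689 + 46.9225) = √194.3063 ≈ 13.9394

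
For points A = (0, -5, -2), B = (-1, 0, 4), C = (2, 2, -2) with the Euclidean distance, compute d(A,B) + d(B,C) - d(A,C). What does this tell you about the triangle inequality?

d(A,B) = √(1² + 5² + 6²) = √62 ≈ 7.874, d(B,C) = √(3² + 2² + 6²) = √49 = 7, d(A,C) = √(2² + 7² + 0²) = √53 ≈ 7.2801.
d(A,B) + d(B,C) - d(A,C) = 7.874 + 7 - 7.2801 = 14.874 - 7.2801 = 7.5939 (to 4 decimal places). This is ≥ 0, so the triangle inequality holds for these points.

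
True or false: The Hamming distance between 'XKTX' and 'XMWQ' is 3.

Differing positions: 2, 3, 4. Hamming distance = 3, so the claim is true.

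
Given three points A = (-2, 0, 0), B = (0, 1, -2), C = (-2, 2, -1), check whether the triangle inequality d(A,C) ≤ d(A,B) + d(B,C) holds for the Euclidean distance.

d(A,B) = √(2² + 1² + 2²) = √9 = 3, d(B,C) = √(2² + 1² + 1²) = √6 ≈ 2.4495, d(A,C) = √(0² + 2² + 1²) = √5 ≈ 2.2361.
d(A,C) ≈ 2.2361 ≤ 3 + 2.4495 = 5.4495. Triangle inequality is satisfied.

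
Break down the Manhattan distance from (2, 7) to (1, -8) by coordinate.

Σ|x_i - y_i| = |2 - 1| + |7 - (-8)| = 1 + 15 = 16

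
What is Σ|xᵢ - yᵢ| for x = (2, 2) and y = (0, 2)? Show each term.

Σ|x_i - y_i| = |2 - 0| + |2 - 2| = 2 + 0 = 2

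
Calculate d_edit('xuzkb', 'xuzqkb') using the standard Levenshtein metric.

Let D[i][j] be the edit distance between the first i characters of 'xuzkb' and the first j characters of 'xuzqkb', with D[i][0] = i, D[0][j] = j, and D[i][j] = D[i-1][j-1] if the characters match, else 1 + min(D[i-1][j], D[i][j-1], D[i-1][j-1]). Filling the table (rows: prefixes of 'xuzkb', columns: prefixes of 'xuzqkb'):
     ε  x  u  z  q  k  b
  ε  0  1  2  3  4  5  6
  x  1  0  1  2  3  4  5
  u  2  1  0  1  2  3  4
  z  3  2  1  0  1  2  3
  k  4  3  2  1  1  1  2
  b  5  4  3  2  2  2  1
The bottom-right entry gives D[5][6] = 1, so no sequence of fewer than 1 edit works. Backtracking through the table gives one optimal edit sequence (1 edit):
  xuzkb → xuzqkb (ins q @4)
Edit distance = 1.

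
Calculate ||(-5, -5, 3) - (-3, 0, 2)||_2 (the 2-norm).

(Σ|x_i - y_i|^2)^(1/2) = (|-5 - (-3)|^2 + |-5 - 0|^2 + |3 - 2|^2)^(1/2)
= (2^2 + 5^2 + 1^2)^(1/2) = (4 + 25 + 1)^(1/2) = (30)^(1/2) ≈ 5.4772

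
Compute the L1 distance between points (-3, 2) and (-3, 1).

Σ|x_i - y_i| = |-3 - (-3)| + |2 - 1| = 0 + 1 = 1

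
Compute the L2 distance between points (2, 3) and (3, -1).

(Σ|x_i - y_i|^2)^(1/2) = (|2 - 3|^2 + |3 - (-1)|^2)^(1/2)
= (1^2 + 4^2)^(1/2) = (1 + 16)^(1/2) = (17)^(1/2) ≈ 4.1231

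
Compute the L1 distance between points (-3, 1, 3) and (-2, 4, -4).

Σ|x_i - y_i| = |-3 - (-2)| + |1 - 4| + |3 - (-4)| = 1 + 3 + 7 = 11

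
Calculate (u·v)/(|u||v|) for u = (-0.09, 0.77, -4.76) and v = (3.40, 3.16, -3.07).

With u = (-0.09, 0.77, -4.76), v = (3.40, 3.16, -3.07):
u·v = (-0.09)·3.4 + 0.77·3.16 + (-4.76)·(-3.07) = (-0.306) + 2.4332 + 14.6132 = 16.7404.
|u| = √((-0.09)² + 0.77² + (-4.76)²) = √(0.0081 + 0.5929 + 22.6576) = √23.2586, |v| = √(3.4² + 3.16² + (-3.07)²) = √(11.56 + 9.9856 + 9.4249) = √30.9705.
cos θ = (u·v)/(|u||v|) = 16.7404/(√23.2586·√30.9705) ≈ 0.6237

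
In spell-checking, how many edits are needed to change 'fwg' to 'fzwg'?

Let D[i][j] be the edit distance between the first i characters of 'fwg' and the first j characters of 'fzwg', with D[i][0] = i, D[0][j] = j, and D[i][j] = D[i-1][j-1] if the characters match, else 1 + min(D[i-1][j], D[i][j-1], D[i-1][j-1]). Filling the table (rows: prefixes of 'fwg', columns: prefixes of 'fzwg'):
     ε  f  z  w  g
  ε  0  1  2  3  4
  f  1  0  1  2  3
  w  2  1  1  1  2
  g  3  2  2  2  1
The bottom-right entry gives D[3][4] = 1, so no sequence of fewer than 1 edit works. Backtracking through the table gives one optimal edit sequence (1 edit):
  fwg → fzwg (ins z @2)
Edit distance = 1.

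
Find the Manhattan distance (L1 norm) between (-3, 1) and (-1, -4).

Σ|x_i - y_i| = |-3 - (-1)| + |1 - (-4)| = 2 + 5 = 7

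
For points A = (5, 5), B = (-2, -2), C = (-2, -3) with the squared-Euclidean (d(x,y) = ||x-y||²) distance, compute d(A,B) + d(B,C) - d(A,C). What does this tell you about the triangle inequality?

d(A,B) = 7² + 7² = 98, d(B,C) = 0² + 1² = 1, d(A,C) = 7² + 8² = 113.
d(A,B) + d(B,C) - d(A,C) = 98 + 1 - 113 = 99 - 113 = -14. This is < 0, so the triangle inequality FAILS for these points (squared-Euclidean is not a metric).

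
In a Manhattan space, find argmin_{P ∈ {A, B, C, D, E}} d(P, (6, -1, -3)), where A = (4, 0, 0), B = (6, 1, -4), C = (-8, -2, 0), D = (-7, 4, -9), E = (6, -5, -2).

Distances: d(A) = 6, d(B) = 3, d(C) = 18, d(D) = 24, d(E) = 5. Nearest: B = (6, 1, -4) with distance 3.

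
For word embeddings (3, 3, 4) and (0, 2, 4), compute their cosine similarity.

With u = (3, 3, 4), v = (0, 2, 4):
u·v = 3·0 + 3·2 + 4·4 = 0 + 6 + 16 = 22.
|u| = √(3² + 3² + 4²) = √34, |v| = √(0² + 2² + 4²) = √20, so |u||v| = √(34·20) = √680.
cos θ = (u·v)/(|u||v|) = 22/√680 ≈ 0.8437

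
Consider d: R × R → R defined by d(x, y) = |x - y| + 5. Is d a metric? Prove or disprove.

No. d fails identity of indiscernibles (specifically d(x,x) = 0): d(6, 6) = |6 - 6| + 5 = 0 + 5 = 5 ≠ 0.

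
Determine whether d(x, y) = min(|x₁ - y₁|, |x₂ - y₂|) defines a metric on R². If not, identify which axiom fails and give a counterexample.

No. d fails identity of indiscernibles: take x = (-5, 0) and y = (-5, 7). Then d(x,y) = min(|-5 - (-5)|, |0 - 7|) = min(0, 7) = 0, yet x ≠ y.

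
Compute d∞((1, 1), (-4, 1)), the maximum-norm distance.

max(|x_i - y_i|) = max(|1 - (-4)|, |1 - 1|) = max(5, 0) = 5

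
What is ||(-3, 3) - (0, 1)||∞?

max(|x_i - y_i|) = max(|-3 - 0|, |3 - 1|) = max(3, 2) = 3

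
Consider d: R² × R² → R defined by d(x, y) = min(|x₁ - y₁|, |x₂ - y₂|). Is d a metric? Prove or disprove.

No. d fails identity of indiscernibles: take x = (2, 0) and y = (2, 9). Then d(x,y) = min(|2 - 2|, |0 - 9|) = min(0, 9) = 0, yet x ≠ y.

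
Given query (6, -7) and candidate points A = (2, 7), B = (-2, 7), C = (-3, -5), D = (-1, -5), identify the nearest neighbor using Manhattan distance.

Distances: d(A) = 18, d(B) = 22, d(C) = 11, d(D) = 9. Nearest: D = (-1, -5) with distance 9.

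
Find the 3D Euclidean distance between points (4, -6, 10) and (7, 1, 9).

√(Σ(x_i - y_i)²) = √((4 - 7)² + (-6 - 1)² + (10 - 9)²)
= √((-3)² + (-7)² + 1²) = √(9 + 49 + 1) = √59 ≈ 7.6811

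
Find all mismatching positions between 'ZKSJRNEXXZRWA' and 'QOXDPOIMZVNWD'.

Differing positions: 1, 2, 3, 4, 5, 6, 7, 8, 9, 10, 11, 13. Hamming distance = 12.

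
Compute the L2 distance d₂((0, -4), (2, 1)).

√(Σ(x_i - y_i)²) = √((0 - 2)² + (-4 - 1)²)
= √((-2)² + (-5)²) = √(4 + 25) = √29 ≈ 5.3852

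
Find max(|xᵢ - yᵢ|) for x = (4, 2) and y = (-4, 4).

max(|x_i - y_i|) = max(|4 - (-4)|, |2 - 4|) = max(8, 2) = 8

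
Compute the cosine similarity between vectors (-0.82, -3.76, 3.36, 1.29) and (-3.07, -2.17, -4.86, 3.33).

With u = (-0.82, -3.76, 3.36, 1.29), v = (-3.07, -2.17, -4.86, 3.33):
u·v = (-0.82)·(-3.07) + (-3.76)·(-2.17) + 3.36·(-4.86) + 1.29·3.33 = 2.5174 + 8.1592 + (-16.3296) + 4.2957 = -1.3573.
|u| = √((-0.82)² + (-3.76)² + 3.36² + 1.29²) = √(0.6724 + 14.1376 + 11.2896 + 1.6641) = √27.7637, |v| = √((-3.07)² + (-2.17)² + (-4.86)² + 3.33²) = √(9.4249 + 4.7089 + 23.6196 + 11.0889) = √48.8423.
cos θ = (u·v)/(|u||v|) = -1.3573/(√27.7637·√48.8423) ≈ -0.0369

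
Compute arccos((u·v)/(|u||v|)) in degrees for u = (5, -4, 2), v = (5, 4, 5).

With u = (5, -4, 2), v = (5, 4, 5):
u·v = 5·5 + (-4)·4 + 2·5 = 25 + (-16) + 10 = 19.
|u| = √(5² + (-4)² + 2²) = √45, |v| = √(5² + 4² + 5²) = √66, so |u||v| = √(45·66) = √2970.
cos θ = (u·v)/(|u||v|) = 19/√2970 ≈ 0.348639
θ = arccos(0.348639) ≈ 69.6°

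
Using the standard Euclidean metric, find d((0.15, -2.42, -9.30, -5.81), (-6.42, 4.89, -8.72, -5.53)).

√(Σ(x_i - y_i)²) = √((0.15 - (-6.42))² + (-2.42 - 4.89)² + (-9.3 - (-8.72))² + (-5.81 - (-5.53))²)
= √(6.57² + (-7.31)² + (-0.58)² + (-0.28)²) = √(43.1649 + 53.4361 + 0.3364 + 0.0784) = √97.0158 ≈ 9.8497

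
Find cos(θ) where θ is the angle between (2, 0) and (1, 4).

With u = (2, 0), v = (1, 4):
u·v = 2·1 + 0·4 = 2 + 0 = 2.
|u| = √(2² + 0²) = √4, |v| = √(1² + 4²) = √17, so |u||v| = √(4·17) = √68.
cos θ = (u·v)/(|u||v|) = 2/√68 ≈ 0.2425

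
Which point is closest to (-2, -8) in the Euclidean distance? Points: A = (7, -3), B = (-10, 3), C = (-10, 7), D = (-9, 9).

Distances: d(A) ≈ 10.2956, d(B) ≈ 13.6015, d(C) = 17, d(D) ≈ 18.3848. Nearest: A = (7, -3) with distance 10.2956.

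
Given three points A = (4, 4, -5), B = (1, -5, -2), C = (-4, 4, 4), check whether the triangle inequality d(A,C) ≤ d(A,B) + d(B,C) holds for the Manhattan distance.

d(A,B) = 3 + 9 + 3 = 15, d(B,C) = 5 + 9 + 6 = 20, d(A,C) = 8 + 0 + 9 = 17.
d(A,C) = 17 ≤ 15 + 20 = 35. Triangle inequality is satisfied.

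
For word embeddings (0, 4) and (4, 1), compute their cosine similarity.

With u = (0, 4), v = (4, 1):
u·v = 0·4 + 4·1 = 0 + 4 = 4.
|u| = √(0² + 4²) = √16, |v| = √(4² + 1²) = √17, so |u||v| = √(16·17) = √272.
cos θ = (u·v)/(|u||v|) = 4/√272 ≈ 0.2425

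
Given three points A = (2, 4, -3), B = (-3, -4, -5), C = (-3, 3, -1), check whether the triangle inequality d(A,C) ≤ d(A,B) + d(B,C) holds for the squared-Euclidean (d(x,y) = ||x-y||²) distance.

d(A,B) = 5² + 8² + 2² = 93, d(B,C) = 0² + 7² + 4² = 65, d(A,C) = 5² + 1² + 2² = 30.
d(A,C) = 30 ≤ 93 + 65 = 158. Triangle inequality is satisfied.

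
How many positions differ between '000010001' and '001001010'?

Differing positions: 3, 5, 6, 8, 9. Hamming distance = 5.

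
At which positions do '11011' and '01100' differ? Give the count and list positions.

Differing positions: 1, 3, 4, 5. Hamming distance = 4.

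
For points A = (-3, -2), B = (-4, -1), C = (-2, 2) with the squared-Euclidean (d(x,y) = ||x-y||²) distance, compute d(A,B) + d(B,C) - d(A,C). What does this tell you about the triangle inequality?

d(A,B) = 1² + 1² = 2, d(B,C) = 2² + 3² = 13, d(A,C) = 1² + 4² = 17.
d(A,B) + d(B,C) - d(A,C) = 2 + 13 - 17 = 15 - 17 = -2. This is < 0, so the triangle inequality FAILS for these points (squared-Euclidean is not a metric).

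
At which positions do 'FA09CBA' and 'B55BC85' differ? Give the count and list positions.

Differing positions: 1, 2, 3, 4, 6, 7. Hamming distance = 6.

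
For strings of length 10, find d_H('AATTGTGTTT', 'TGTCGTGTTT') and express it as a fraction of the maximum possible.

Differing positions: 1, 2, 4. Hamming distance = 3. The maximum possible Hamming distance for length-10 strings is 10, so d_H/10 = 3/10 = 0.3.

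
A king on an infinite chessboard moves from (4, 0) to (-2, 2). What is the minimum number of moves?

max(|x_i - y_i|) = max(|4 - (-2)|, |0 - 2|) = max(6, 2) = 6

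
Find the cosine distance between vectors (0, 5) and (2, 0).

With u = (0, 5), v = (2, 0):
u·v = 0·2 + 5·0 = 0 + 0 = 0.
|u| = √(0² + 5²) = √25, |v| = √(2² + 0²) = √4, so |u||v| = √(25·4) = √100 = 10.
cos θ = (u·v)/(|u||v|) = 0/10 = 0
Cosine distance = 1 - cos θ = 1 - 0 = 1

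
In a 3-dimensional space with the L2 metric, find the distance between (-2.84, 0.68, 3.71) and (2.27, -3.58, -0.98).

(Σ|x_i - y_i|^2)^(1/2) = (|-2.84 - 2.27|^2 + |0.68 - (-3.58)|^2 + |3.71 - (-0.98)|^2)^(1/2)
= (5.11^2 + 4.26^2 + 4.69^2)^(1/2) = (26.1121 + 18.1476 + 21.9961)^(1/2) = (66.2558)^(1/2) ≈ 8.1398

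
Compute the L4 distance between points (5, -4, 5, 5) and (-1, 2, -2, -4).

(Σ|x_i - y_i|^4)^(1/4) = (|5 - (-1)|^4 + |-4 - 2|^4 + |5 - (-2)|^4 + |5 - (-4)|^4)^(1/4)
= (6^4 + 6^4 + 7^4 + 9^4)^(1/4) = (1296 + 1296 + 2401 + 6561)^(1/4) = (11554)^(1/4) ≈ 10.3677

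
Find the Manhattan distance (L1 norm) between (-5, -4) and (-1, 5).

Σ|x_i - y_i| = |-5 - (-1)| + |-4 - 5| = 4 + 9 = 13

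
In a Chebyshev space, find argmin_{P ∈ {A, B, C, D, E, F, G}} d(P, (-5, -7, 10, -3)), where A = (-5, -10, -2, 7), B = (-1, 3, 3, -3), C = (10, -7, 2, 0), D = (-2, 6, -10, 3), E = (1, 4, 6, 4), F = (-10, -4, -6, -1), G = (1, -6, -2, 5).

Distances: d(A) = 12, d(B) = 10, d(C) = 15, d(D) = 20, d(E) = 11, d(F) = 16, d(G) = 12. Nearest: B = (-1, 3, 3, -3) with distance 10.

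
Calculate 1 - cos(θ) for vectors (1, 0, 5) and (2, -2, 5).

With u = (1, 0, 5), v = (2, -2, 5):
u·v = 1·2 + 0·(-2) + 5·5 = 2 + 0 + 25 = 27.
|u| = √(1² + 0² + 5²) = √26, |v| = √(2² + (-2)² + 5²) = √33, so |u||v| = √(26·33) = √858.
cos θ = (u·v)/(|u||v|) = 27/√858 ≈ 0.9218
Cosine distance = 1 - cos θ ≈ 1 - 0.9218 = 0.0782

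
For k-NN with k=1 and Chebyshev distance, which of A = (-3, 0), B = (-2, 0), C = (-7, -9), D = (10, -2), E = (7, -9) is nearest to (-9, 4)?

Distances: d(A) = 6, d(B) = 7, d(C) = 13, d(D) = 19, d(E) = 16. Nearest: A = (-3, 0) with distance 6.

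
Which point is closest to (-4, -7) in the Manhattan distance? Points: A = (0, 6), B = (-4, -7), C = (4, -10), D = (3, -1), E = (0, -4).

Distances: d(A) = 17, d(B) = 0, d(C) = 11, d(D) = 13, d(E) = 7. Nearest: B = (-4, -7) with distance 0.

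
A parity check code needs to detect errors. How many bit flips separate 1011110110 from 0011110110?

Differing positions: 1. Hamming distance = 1.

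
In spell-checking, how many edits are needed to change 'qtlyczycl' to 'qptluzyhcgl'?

Let D[i][j] be the edit distance between the first i characters of 'qtlyczycl' and the first j characters of 'qptluzyhcgl', with D[i][0] = i, D[0][j] = j, and D[i][j] = D[i-1][j-1] if the characters match, else 1 + min(D[i-1][j], D[i][j-1], D[i-1][j-1]). Filling the table (rows: prefixes of 'qtlyczycl', columns: prefixes of 'qptluzyhcgl'):
     ε  q  p  t  l  u  z  y  h  c  g  l
  ε  0  1  2  3  4  5  6  7  8  9 10 11
  q  1  0  1  2  3  4  5  6  7  8  9 10
  t  2  1  1  1  2  3  4  5  6  7  8  9
  l  3  2  2  2  1  2  3  4  5  6  7  8
  y  4  3  3  3  2  2  3  3  4  5  6  7
  c  5  4  4  4  3  3  3  4  4  4  5  6
  z  6  5  5  5  4  4  3  4  5  5  5  6
  y  7  6  6  6  5  5  4  3  4  5  6  6
  c  8  7  7  7  6  6  5  4  4  4  5  6
  l  9  8  8  8  7  7  6  5  5  5  5  5
The bottom-right entry gives D[9][11] = 5, so no sequence of fewer than 5 edits works. Backtracking through the table gives one optimal edit sequence (5 edits):
  qtlyczycl → qptlyczycl (ins p @2)
  qptlyczycl → qptlczycl (del y @5)
  qptlczycl → qptluzycl (sub c→u @5)
  qptluzycl → qptluzyhcl (ins h @8)
  qptluzyhcl → qptluzyhcgl (ins g @10)
Edit distance = 5.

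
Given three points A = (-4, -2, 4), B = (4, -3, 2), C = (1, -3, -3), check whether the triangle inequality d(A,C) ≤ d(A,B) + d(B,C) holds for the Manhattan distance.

d(A,B) = 8 + 1 + 2 = 11, d(B,C) = 3 + 0 + 5 = 8, d(A,C) = 5 + 1 + 7 = 13.
d(A,C) = 13 ≤ 11 + 8 = 19. Triangle inequality is satisfied.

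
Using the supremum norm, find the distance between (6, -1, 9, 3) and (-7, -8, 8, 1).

max(|x_i - y_i|) = max(|6 - (-7)|, |-1 - (-8)|, |9 - 8|, |3 - 1|) = max(13, 7, 1, 2) = 13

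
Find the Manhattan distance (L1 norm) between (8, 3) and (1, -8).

Σ|x_i - y_i| = |8 - 1| + |3 - (-8)| = 7 + 11 = 18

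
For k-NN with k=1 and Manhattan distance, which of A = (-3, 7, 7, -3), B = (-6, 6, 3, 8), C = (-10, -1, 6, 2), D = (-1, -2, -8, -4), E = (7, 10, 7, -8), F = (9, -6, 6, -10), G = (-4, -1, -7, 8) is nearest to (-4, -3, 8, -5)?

Distances: d(A) = 14, d(B) = 29, d(C) = 17, d(D) = 21, d(E) = 28, d(F) = 23, d(G) = 30. Nearest: A = (-3, 7, 7, -3) with distance 14.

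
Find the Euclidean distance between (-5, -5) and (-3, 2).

√(Σ(x_i - y_i)²) = √((-5 - (-3))² + (-5 - 2)²)
= √((-2)² + (-7)²) = √(4 + 49) = √53 ≈ 7.2801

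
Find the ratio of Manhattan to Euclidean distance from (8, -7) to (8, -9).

L1 = |8 - 8| + |-7 - (-9)| = 0 + 2 = 2
L2 = √(0² + 2²) = √4 = 2
L1 ≥ L2 always (equality iff movement is along one axis); L1 = L2 here (movement is along a single axis).
Ratio L1/L2 = 2/2 = 1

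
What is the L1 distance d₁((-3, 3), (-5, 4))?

Σ|x_i - y_i| = |-3 - (-5)| + |3 - 4| = 2 + 1 = 3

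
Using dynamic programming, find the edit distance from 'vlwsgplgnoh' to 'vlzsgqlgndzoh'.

Let D[i][j] be the edit distance between the first i characters of 'vlwsgplgnoh' and the first j characters of 'vlzsgqlgndzoh', with D[i][0] = i, D[0][j] = j, and D[i][j] = D[i-1][j-1] if the characters match, else 1 + min(D[i-1][j], D[i][j-1], D[i-1][j-1]). Filling the table (rows: prefixes of 'vlwsgplgnoh', columns: prefixes of 'vlzsgqlgndzoh'):
     ε  v  l  z  s  g  q  l  g  n  d  z  o  h
  ε  0  1  2  3  4  5  6  7  8  9 10 11 12 13
  v  1  0  1  2  3  4  5  6  7  8  9 10 11 12
  l  2  1  0  1  2  3  4  5  6  7  8  9 10 11
  w  3  2  1  1  2  3  4  5  6  7  8  9 10 11
  s  4  3  2  2  1  2  3  4  5  6  7  8  9 10
  g  5  4  3  3  2  1  2  3  4  5  6  7  8  9
  p  6  5  4  4  3  2  2  3  4  5  6  7  8  9
  l  7  6  5  5  4  3  3  2  3  4  5  6  7  8
  g  8  7  6  6  5  4  4  3  2  3  4  5  6  7
  n  9  8  7  7  6  5  5  4  3  2  3  4  5  6
  o 10  9  8  8  7  6  6  5  4  3  3  4  4  5
  h 11 10  9  9  8  7  7  6  5  4  4  4  5  4
The bottom-right entry gives D[11][13] = 4, so no sequence of fewer than 4 edits works. Backtracking through the table gives one optimal edit sequence (4 edits):
  vlwsgplgnoh → vlzsgplgnoh (sub w→z @3)
  vlzsgplgnoh → vlzsgqlgnoh (sub p→q @6)
  vlzsgqlgnoh → vlzsgqlgndoh (ins d @10)
  vlzsgqlgndoh → vlzsgqlgndzoh (ins z @11)
Edit distance = 4.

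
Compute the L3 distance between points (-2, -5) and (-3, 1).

(Σ|x_i - y_i|^3)^(1/3) = (|-2 - (-3)|^3 + |-5 - 1|^3)^(1/3)
= (1^3 + 6^3)^(1/3) = (1 + 216)^(1/3) = (217)^(1/3) ≈ 6.0092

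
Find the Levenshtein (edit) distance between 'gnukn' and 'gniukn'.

Let D[i][j] be the edit distance between the first i characters of 'gnukn' and the first j characters of 'gniukn', with D[i][0] = i, D[0][j] = j, and D[i][j] = D[i-1][j-1] if the characters match, else 1 + min(D[i-1][j], D[i][j-1], D[i-1][j-1]). Filling the table (rows: prefixes of 'gnukn', columns: prefixes of 'gniukn'):
     ε  g  n  i  u  k  n
  ε  0  1  2  3  4  5  6
  g  1  0  1  2  3  4  5
  n  2  1  0  1  2  3  4
  u  3  2  1  1  1  2  3
  k  4  3  2  2  2  1  2
  n  5  4  3  3  3  2  1
The bottom-right entry gives D[5][6] = 1, so no sequence of fewer than 1 edit works. Backtracking through the table gives one optimal edit sequence (1 edit):
  gnukn → gniukn (ins i @3)
Edit distance = 1.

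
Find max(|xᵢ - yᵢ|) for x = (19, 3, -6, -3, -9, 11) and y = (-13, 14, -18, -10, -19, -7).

max(|x_i - y_i|) = max(|19 - (-13)|, |3 - 14|, |-6 - (-18)|, |-3 - (-10)|, |-9 - (-19)|, |11 - (-7)|) = max(32, 11, 12, 7, 10, 18) = 32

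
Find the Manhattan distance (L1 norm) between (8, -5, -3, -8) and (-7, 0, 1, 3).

Σ|x_i - y_i| = |8 - (-7)| + |-5 - 0| + |-3 - 1| + |-8 - 3| = 15 + 5 + 4 + 11 = 35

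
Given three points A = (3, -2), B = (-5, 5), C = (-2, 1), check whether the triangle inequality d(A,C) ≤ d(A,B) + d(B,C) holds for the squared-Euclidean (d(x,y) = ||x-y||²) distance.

d(A,B) = 8² + 7² = 113, d(B,C) = 3² + 4² = 25, d(A,C) = 5² + 3² = 34.
d(A,C) = 34 ≤ 113 + 25 = 138. Triangle inequality is satisfied.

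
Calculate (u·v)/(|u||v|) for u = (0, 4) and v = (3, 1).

With u = (0, 4), v = (3, 1):
u·v = 0·3 + 4·1 = 0 + 4 = 4.
|u| = √(0² + 4²) = √16, |v| = √(3² + 1²) = √10, so |u||v| = √(16·10) = √160.
cos θ = (u·v)/(|u||v|) = 4/√160 ≈ 0.3162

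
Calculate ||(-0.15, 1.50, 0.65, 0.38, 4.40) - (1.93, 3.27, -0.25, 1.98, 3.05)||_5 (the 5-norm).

(Σ|x_i - y_i|^5)^(1/5) = (|-0.15 - 1.93|^5 + |1.5 - 3.27|^5 + |0.65 - (-0.25)|^5 + |0.38 - 1.98|^5 + |4.4 - 3.05|^5)^(1/5)
= (2.08^5 + 1.77^5 + 0.9^5 + 1.6^5 + 1.35^5)^(1/5) ≈ (38.9329 + 17.3727 + 0.5905 + 10.4858 + 4.484)^(1/5) = (71.8659)^(1/5) ≈ 2.3513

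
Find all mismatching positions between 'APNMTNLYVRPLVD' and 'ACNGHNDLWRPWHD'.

Differing positions: 2, 4, 5, 7, 8, 9, 12, 13. Hamming distance = 8.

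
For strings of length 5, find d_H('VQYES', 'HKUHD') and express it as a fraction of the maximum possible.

Differing positions: 1, 2, 3, 4, 5. Hamming distance = 5. The maximum possible Hamming distance for length-5 strings is 5, so d_H/5 = 5/5 = 1.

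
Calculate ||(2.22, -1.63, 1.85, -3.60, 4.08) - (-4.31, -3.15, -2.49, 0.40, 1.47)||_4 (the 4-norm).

(Σ|x_i - y_i|^4)^(1/4) = (|2.22 - (-4.31)|^4 + |-1.63 - (-3.15)|^4 + |1.85 - (-2.49)|^4 + |-3.6 - 0.4|^4 + |4.08 - 1.47|^4)^(1/4)
= (6.53^4 + 1.52^4 + 4.34^4 + 4^4 + 2.61^4)^(1/4) ≈ (1818.2464 + 5.3379 + 354.7798 + 256 + 46.4047)^(1/4) = (2480.7688)^(1/4) ≈ 7.0574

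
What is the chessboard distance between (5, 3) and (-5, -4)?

max(|x_i - y_i|) = max(|5 - (-5)|, |3 - (-4)|) = max(10, 7) = 10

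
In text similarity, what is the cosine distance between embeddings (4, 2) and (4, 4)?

With u = (4, 2), v = (4, 4):
u·v = 4·4 + 2·4 = 16 + 8 = 24.
|u| = √(4² + 2²) = √20, |v| = √(4² + 4²) = √32, so |u||v| = √(20·32) = √640.
cos θ = (u·v)/(|u||v|) = 24/√640 ≈ 0.9487
Cosine distance = 1 - cos θ ≈ 1 - 0.9487 = 0.0513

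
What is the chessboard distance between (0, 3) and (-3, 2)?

max(|x_i - y_i|) = max(|0 - (-3)|, |3 - 2|) = max(3, 1) = 3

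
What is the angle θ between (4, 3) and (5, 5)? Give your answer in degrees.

With u = (4, 3), v = (5, 5):
u·v = 4·5 + 3·5 = 20 + 15 = 35.
|u| = √(4² + 3²) = √25, |v| = √(5² + 5²) = √50, so |u||v| = √(25·50) = √1250.
cos θ = (u·v)/(|u||v|) = 35/√1250 ≈ 0.989949
θ = arccos(0.989949) ≈ 8.13°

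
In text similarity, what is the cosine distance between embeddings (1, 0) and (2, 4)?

With u = (1, 0), v = (2, 4):
u·v = 1·2 + 0·4 = 2 + 0 = 2.
|u| = √(1² + 0²) = √1, |v| = √(2² + 4²) = √20, so |u||v| = √(1·20) = √20.
cos θ = (u·v)/(|u||v|) = 2/√20 ≈ 0.4472
Cosine distance = 1 - cos θ ≈ 1 - 0.4472 = 0.5528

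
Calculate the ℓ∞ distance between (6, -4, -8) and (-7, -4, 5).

max(|x_i - y_i|) = max(|6 - (-7)|, |-4 - (-4)|, |-8 - 5|) = max(13, 0, 13) = 13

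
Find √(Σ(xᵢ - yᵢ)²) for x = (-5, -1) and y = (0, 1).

√(Σ(x_i - y_i)²) = √((-5 - 0)² + (-1 - 1)²)
= √((-5)² + (-2)²) = √(25 + 4) = √29 ≈ 5.3852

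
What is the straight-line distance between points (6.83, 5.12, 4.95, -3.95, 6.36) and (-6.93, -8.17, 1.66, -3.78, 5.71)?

√(Σ(x_i - y_i)²) = √((6.83 - (-6.93))² + (5.12 - (-8.17))² + (4.95 - 1.66)² + (-3.95 - (-3.78))² + (6.36 - 5.71)²)
= √(13.76² + 13.29² + 3.29² + (-0.17)² + 0.65²) = √(189.3376 + 176.6241 + 10.8241 + 0.0289 + 0.4225) = √377.2372 ≈ 19.4226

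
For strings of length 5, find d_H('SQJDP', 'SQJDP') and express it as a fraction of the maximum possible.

Differing positions: none. Hamming distance = 0. The maximum possible Hamming distance for length-5 strings is 5, so d_H/5 = 0/5 = 0.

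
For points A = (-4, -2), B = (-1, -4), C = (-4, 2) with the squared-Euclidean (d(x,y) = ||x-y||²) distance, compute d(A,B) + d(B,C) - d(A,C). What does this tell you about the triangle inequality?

d(A,B) = 3² + 2² = 13, d(B,C) = 3² + 6² = 45, d(A,C) = 0² + 4² = 16.
d(A,B) + d(B,C) - d(A,C) = 13 + 45 - 16 = 58 - 16 = 42. This is ≥ 0, so the triangle inequality holds for these points.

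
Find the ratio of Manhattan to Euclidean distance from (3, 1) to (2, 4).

L1 = |3 - 2| + |1 - 4| = 1 + 3 = 4
L2 = √(1² + 3²) = √10 ≈ 3.1623
L1 ≥ L2 always (equality iff movement is along one axis); L1 > L2 here.
Ratio L1/L2 = 4/√10 ≈ 1.2649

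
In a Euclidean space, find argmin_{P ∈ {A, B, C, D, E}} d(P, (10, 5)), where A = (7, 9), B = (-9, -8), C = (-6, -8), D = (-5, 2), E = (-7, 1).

Distances: d(A) = 5, d(B) ≈ 23.0217, d(C) ≈ 20.6155, d(D) ≈ 15.2971, d(E) ≈ 17.4642. Nearest: A = (7, 9) with distance 5.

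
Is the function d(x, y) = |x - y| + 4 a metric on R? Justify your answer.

No. d fails identity of indiscernibles (specifically d(x,x) = 0): d(-5, -5) = |-5 - (-5)| + 4 = 0 + 4 = 4 ≠ 0.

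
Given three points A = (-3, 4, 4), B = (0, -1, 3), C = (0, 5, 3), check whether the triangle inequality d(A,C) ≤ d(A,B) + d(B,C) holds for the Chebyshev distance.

d(A,B) = max(3, 5, 1) = 5, d(B,C) = max(0, 6, 0) = 6, d(A,C) = max(3, 1, 1) = 3.
d(A,C) = 3 ≤ 5 + 6 = 11. Triangle inequality is satisfied.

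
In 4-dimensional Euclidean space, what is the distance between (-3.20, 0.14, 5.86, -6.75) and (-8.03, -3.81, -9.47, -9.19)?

√(Σ(x_i - y_i)²) = √((-3.2 - (-8.03))² + (0.14 - (-3.81))² + (5.86 - (-9.47))² + (-6.75 - (-9.19))²)
= √(4.83² + 3.95² + 15.33² + 2.44²) = √(23.3289 + 15.6025 + 235.0089 + 5.9536) = √279.8939 ≈ 16.73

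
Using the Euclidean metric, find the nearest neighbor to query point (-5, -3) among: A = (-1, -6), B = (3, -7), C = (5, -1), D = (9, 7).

Distances: d(A) = 5, d(B) ≈ 8.9443, d(C) ≈ 10.198, d(D) ≈ 17.2047. Nearest: A = (-1, -6) with distance 5.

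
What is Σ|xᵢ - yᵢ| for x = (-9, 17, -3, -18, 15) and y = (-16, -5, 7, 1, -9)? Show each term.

Σ|x_i - y_i| = |-9 - (-16)| + |17 - (-5)| + |-3 - 7| + |-18 - 1| + |15 - (-9)| = 7 + 22 + 10 + 19 + 24 = 82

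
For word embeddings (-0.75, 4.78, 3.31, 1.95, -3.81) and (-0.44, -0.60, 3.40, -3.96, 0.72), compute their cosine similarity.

With u = (-0.75, 4.78, 3.31, 1.95, -3.81), v = (-0.44, -0.60, 3.40, -3.96, 0.72):
u·v = (-0.75)·(-0.44) + 4.78·(-0.6) + 3.31·3.4 + 1.95·(-3.96) + (-3.81)·0.72 = 0.33 + (-2.868) + 11.254 + (-7.722) + (-2.7432) = -1.7492.
|u| = √((-0.75)² + 4.78² + 3.31² + 1.95² + (-3.81)²) = √(0.5625 + 22.8484 + 10.9561 + 3.8025 + 14.5161) = √52.6856, |v| = √((-0.44)² + (-0.6)² + 3.4² + (-3.96)² + 0.72²) = √(0.1936 + 0.36 + 11.56 + 15.6816 + 0.5184) = √28.3136.
cos θ = (u·v)/(|u||v|) = -1.7492/(√52.6856·√28.3136) ≈ -0.0453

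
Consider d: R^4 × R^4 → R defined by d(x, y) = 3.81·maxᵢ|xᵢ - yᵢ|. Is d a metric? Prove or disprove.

Yes. The L∞ (Chebyshev) norm induces a metric on R^4, and multiplying a metric by a positive constant 3.81 > 0 preserves all four axioms: non-negativity (3.81·||x-y|| ≥ 0), identity (3.81·||x-y|| = 0 ⟺ ||x-y|| = 0 ⟺ x = y), symmetry (||x-y|| = ||y-x||), and the triangle inequality (3.81·||x-z|| ≤ 3.81·||x-y|| + 3.81·||y-z||). So d is a metric.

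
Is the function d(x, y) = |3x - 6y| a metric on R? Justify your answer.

No. d fails symmetry: d(6, 4) = |3·6 - 6·4| = |-6| = 6, but d(4, 6) = |3·4 - 6·6| = |-24| = 24. Since 6 ≠ 24, d(x,y) ≠ d(y,x) in general.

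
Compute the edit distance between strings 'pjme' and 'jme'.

Let D[i][j] be the edit distance between the first i characters of 'pjme' and the first j characters of 'jme', with D[i][0] = i, D[0][j] = j, and D[i][j] = D[i-1][j-1] if the characters match, else 1 + min(D[i-1][j], D[i][j-1], D[i-1][j-1]). Filling the table (rows: prefixes of 'pjme', columns: prefixes of 'jme'):
     ε  j  m  e
  ε  0  1  2  3
  p  1  1  2  3
  j  2  1  2  3
  m  3  2  1  2
  e  4  3  2  1
The bottom-right entry gives D[4][3] = 1, so no sequence of fewer than 1 edit works. Backtracking through the table gives one optimal edit sequence (1 edit):
  pjme → jme (del p @1)
Edit distance = 1.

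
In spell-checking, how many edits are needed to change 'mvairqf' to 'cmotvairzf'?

Let D[i][j] be the edit distance between the first i characters of 'mvairqf' and the first j characters of 'cmotvairzf', with D[i][0] = i, D[0][j] = j, and D[i][j] = D[i-1][j-1] if the characters match, else 1 + min(D[i-1][j], D[i][j-1], D[i-1][j-1]). Filling the table (rows: prefixes of 'mvairqf', columns: prefixes of 'cmotvairzf'):
     ε  c  m  o  t  v  a  i  r  z  f
  ε  0  1  2  3  4  5  6  7  8  9 10
  m  1  1  1  2  3  4  5  6  7  8  9
  v  2  2  2  2  3  3  4  5  6  7  8
  a  3  3  3  3  3  4  3  4  5  6  7
  i  4  4  4  4  4  4  4  3  4  5  6
  r  5  5  5  5  5  5  5  4  3  4  5
  q  6  6  6  6  6  6  6  5  4  4  5
  f  7  7  7  7  7  7  7  6  5  5  4
The bottom-right entry gives D[7][10] = 4, so no sequence of fewer than 4 edits works. Backtracking through the table gives one optimal edit sequence (4 edits):
  mvairqf → cmvairqf (ins c @1)
  cmvairqf → cmovairqf (ins o @3)
  cmovairqf → cmotvairqf (ins t @4)
  cmotvairqf → cmotvairzf (sub q→z @9)
Edit distance = 4.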